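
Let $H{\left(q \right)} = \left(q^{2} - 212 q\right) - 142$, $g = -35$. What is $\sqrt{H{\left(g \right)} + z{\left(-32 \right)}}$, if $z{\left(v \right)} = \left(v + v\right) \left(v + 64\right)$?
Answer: $\sqrt{6455} \approx 80.343$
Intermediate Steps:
$z{\left(v \right)} = 2 v \left(64 + v\right)$
$H{\left(q \right)} = -142 + q^{2} - 212 q$
$\sqrt{H{\left(g \right)} + z{\left(-32 \right)}} = \sqrt{\left(-142 + \left(-35\right)^{2} - -7420\right) + 2 \left(-32\right) \left(64 - 32\right)} = \sqrt{\left(-142 + 1225 + 7420\right) + 2 \left(-32\right) 32} = \sqrt{8503 - 2048} = \sqrt{6455}$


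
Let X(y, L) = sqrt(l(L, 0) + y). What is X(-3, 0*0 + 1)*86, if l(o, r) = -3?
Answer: 86*I*sqrt(6) ≈ 210.66*I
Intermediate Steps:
X(y, L) = sqrt(-3 + y)
X(-3, 0*0 + 1)*86 = sqrt(-3 - 3)*86 = sqrt(-6)*86 = (I*sqrt(6))*86 = 86*I*sqrt(6)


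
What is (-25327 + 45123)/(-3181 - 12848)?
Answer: -19796/16029 ≈ -1.2350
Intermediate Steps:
(-25327 + 45123)/(-3181 - 12848) = 19796/(-16029) = 19796*(-1/16029) = -19796/16029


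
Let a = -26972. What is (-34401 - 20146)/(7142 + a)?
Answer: 54547/19830 ≈ 2.7507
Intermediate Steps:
(-34401 - 20146)/(7142 + a) = (-34401 - 20146)/(7142 - 26972) = -54547/(-19830) = -54547*(-1/19830) = 54547/19830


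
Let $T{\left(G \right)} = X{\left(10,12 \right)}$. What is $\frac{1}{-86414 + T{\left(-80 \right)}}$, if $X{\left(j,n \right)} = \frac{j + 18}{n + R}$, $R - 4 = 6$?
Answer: $- \frac{11}{950540} \approx -1.1572 \cdot 10^{-5}$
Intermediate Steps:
$R = 10$ ($R = 4 + 6 = 10$)
$X{\left(j,n \right)} = \frac{18 + j}{10 + n}$ ($X{\left(j,n \right)} = \frac{j + 18}{n + 10} = \frac{18 + j}{10 + n}$)
$T{\left(G \right)} = \frac{14}{11}$ ($T{\left(G \right)} = \frac{18 + 10}{10 + 12} = \frac{1}{22} \cdot 28 = \frac{14}{11}$)
$\frac{1}{-86414 + T{\left(-80 \right)}} = \frac{1}{-86414 + \frac{14}{11}} = \frac{1}{- \frac{950540}{11}} = - \frac{11}{950540}$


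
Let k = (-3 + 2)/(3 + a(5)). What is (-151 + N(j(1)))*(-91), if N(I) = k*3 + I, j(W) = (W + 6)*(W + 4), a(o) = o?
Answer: 84721/8 ≈ 10590.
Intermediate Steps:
j(W) = (4 + W)*(6 + W) (j(W) = (6 + W)*(4 + W) = (4 + W)*(6 + W))
k = -1/8 (k = (-3 + 2)/(3 + 5) = -1/8 ≈ -0.12500)
N(I) = -3/8 + I (N(I) = -1/8*3 + I = -3/8 + I)
(-151 + N(j(1)))*(-91) = (-151 + (-3/8 + (24 + 1**2 + 10*1)))*(-91) = (-151 + (-3/8 + (24 + 1 + 10)))*(-91) = (-151 + (-3/8 + 35))*(-91) = (-151 + 277/8)*(-91) = -931/8*(-91) = 84721/8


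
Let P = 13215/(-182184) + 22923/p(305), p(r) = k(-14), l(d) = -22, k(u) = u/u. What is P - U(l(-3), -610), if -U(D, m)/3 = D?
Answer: 1388055491/60728 ≈ 22857.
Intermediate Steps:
k(u) = 1
p(r) = 1
U(D, m) = -3*D
P = 1392063539/60728 (P = 13215/(-182184) + 22923/1 = 13215*(-1/182184) + 22923*1 = -4405/60728 + 22923 = 1392063539/60728 ≈ 22923.)
P - U(l(-3), -610) = 1392063539/60728 - (-3)*(-22) = 1392063539/60728 - 1*66 = 1392063539/60728 - 66 = 1388055491/60728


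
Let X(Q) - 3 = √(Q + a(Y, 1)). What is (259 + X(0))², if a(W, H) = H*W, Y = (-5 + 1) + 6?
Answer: (262 + √2)² ≈ 69387.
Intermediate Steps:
Y = 2 (Y = -4 + 6 = 2)
X(Q) = 3 + √(2 + Q) (X(Q) = 3 + √(Q + 1*2) = 3 + √(Q + 2) = 3 + √(2 + Q))
(259 + X(0))² = (259 + (3 + √(2 + 0)))² = (259 + (3 + √2))² = (262 + √2)²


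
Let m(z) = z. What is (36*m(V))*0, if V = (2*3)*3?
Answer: 0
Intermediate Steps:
V = 18 (V = 6*3 = 18)
(36*m(V))*0 = (36*18)*0 = 648*0 = 0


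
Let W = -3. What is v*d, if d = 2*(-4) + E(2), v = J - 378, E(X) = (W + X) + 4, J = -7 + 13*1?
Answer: 1860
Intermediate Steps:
J = 6 (J = -7 + 13 = 6)
E(X) = 1 + X (E(X) = (-3 + X) + 4 = 1 + X)
v = -372 (v = 6 - 378 = -372)
d = -5 (d = 2*(-4) + (1 + 2) = -8 + 3 = -5)
v*d = -372*(-5) = 1860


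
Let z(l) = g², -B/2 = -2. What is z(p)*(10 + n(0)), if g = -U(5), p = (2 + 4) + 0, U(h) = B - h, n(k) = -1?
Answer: 9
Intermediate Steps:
B = 4 (B = -2*(-2) = 4)
U(h) = 4 - h
p = 6 (p = 6 + 0 = 6)
g = 1 (g = -(4 - 1*5) = -(4 - 5) = -1*(-1) = 1)
z(l) = 1 (z(l) = 1² = 1)
z(p)*(10 + n(0)) = 1*(10 - 1) = 1*9 = 9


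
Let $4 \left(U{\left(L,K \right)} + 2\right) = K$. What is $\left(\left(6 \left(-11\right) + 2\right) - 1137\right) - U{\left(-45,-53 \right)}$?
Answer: $- \frac{4743}{4} \approx -1185.8$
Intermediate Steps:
$U{\left(L,K \right)} = -2 + \frac{K}{4}$
$\left(\left(6 \left(-11\right) + 2\right) - 1137\right) - U{\left(-45,-53 \right)} = \left(\left(6 \left(-11\right) + 2\right) - 1137\right) - \left(-2 + \frac{1}{4} \left(-53\right)\right) = \left(\left(-66 + 2\right) - 1137\right) - \left(-2 - \frac{53}{4}\right) = \left(-64 - 1137\right) - - \frac{61}{4} = -1201 + \frac{61}{4} = - \frac{4743}{4}$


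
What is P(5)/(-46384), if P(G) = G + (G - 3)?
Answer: -7/46384 ≈ -0.00015091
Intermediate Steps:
P(G) = -3 + 2*G (P(G) = G + (-3 + G) = -3 + 2*G)
P(5)/(-46384) = (-3 + 2*5)/(-46384) = (-3 + 10)*(-1/46384) = 7*(-1/46384) = -7/46384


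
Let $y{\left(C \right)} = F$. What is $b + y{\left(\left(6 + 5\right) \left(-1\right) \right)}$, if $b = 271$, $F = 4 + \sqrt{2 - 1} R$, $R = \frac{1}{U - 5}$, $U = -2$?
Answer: $\frac{1924}{7} \approx 274.86$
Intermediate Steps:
$R = - \frac{1}{7}$ ($R = \frac{1}{-2 - 5} = \frac{1}{-7} = - \frac{1}{7} \approx -0.14286$)
$F = \frac{27}{7}$ ($F = 4 + \sqrt{2 - 1} \left(- \frac{1}{7}\right) = 4 + \sqrt{1} \left(- \frac{1}{7}\right) = 4 + 1 \left(- \frac{1}{7}\right) = 4 - \frac{1}{7} = \frac{27}{7} \approx 3.8571$)
$y{\left(C \right)} = \frac{27}{7}$
$b + y{\left(\left(6 + 5\right) \left(-1\right) \right)} = 271 + \frac{27}{7} = \frac{1924}{7}$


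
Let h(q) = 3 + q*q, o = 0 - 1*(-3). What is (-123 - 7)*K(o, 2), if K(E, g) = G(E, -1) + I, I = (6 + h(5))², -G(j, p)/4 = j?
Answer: -148720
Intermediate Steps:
G(j, p) = -4*j
o = 3 (o = 0 + 3 = 3)
h(q) = 3 + q²
I = 1156 (I = (6 + (3 + 5²))² = (6 + (3 + 25))² = (6 + 28)² = 34² = 1156)
K(E, g) = 1156 - 4*E (K(E, g) = -4*E + 1156 = 1156 - 4*E)
(-123 - 7)*K(o, 2) = (-123 - 7)*(1156 - 4*3) = -130*(1156 - 12) = -130*1144 = -148720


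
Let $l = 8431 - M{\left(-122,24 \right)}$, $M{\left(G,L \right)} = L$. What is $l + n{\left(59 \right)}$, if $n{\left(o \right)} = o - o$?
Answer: $8407$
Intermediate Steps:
$n{\left(o \right)} = 0$
$l = 8407$ ($l = 8431 - 24 = 8407$)
$l + n{\left(59 \right)} = 8407 + 0 = 8407$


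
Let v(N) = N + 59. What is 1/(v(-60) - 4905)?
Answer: -1/4906 ≈ -0.00020383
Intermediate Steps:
v(N) = 59 + N
1/(v(-60) - 4905) = 1/((59 - 60) - 4905) = 1/(-1 - 4905) = 1/(-4906) = -1/4906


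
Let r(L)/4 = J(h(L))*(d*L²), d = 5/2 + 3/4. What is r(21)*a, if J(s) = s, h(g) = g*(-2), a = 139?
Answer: -33469254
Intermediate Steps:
h(g) = -2*g
d = 13/4 (d = 5*(½) + 3*(¼) = 5/2 + ¾ = 13/4 ≈ 3.2500)
r(L) = -26*L³ (r(L) = 4*((-2*L)*(13*L²/4)) = 4*(-13*L³/2) = -26*L³)
r(21)*a = -26*21³*139 = -26*9261*139 = -240786*139 = -33469254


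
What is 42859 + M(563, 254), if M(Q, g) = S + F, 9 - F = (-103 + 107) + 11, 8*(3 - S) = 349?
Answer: 342499/8 ≈ 42812.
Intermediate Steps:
S = -325/8 (S = 3 - ⅛*349 = 3 - 349/8 = -325/8 ≈ -40.625)
F = -6 (F = 9 - ((-103 + 107) + 11) = 9 - (4 + 11) = 9 - 1*15 = 9 - 15 = -6)
M(Q, g) = -373/8 (M(Q, g) = -325/8 - 6 = -373/8)
42859 + M(563, 254) = 42859 - 373/8 = 342499/8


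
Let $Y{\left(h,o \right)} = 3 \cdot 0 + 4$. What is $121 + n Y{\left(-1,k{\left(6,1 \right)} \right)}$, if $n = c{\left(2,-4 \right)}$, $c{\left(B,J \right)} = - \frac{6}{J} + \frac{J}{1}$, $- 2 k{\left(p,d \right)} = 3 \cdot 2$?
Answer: $111$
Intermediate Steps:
$k{\left(p,d \right)} = -3$ ($k{\left(p,d \right)} = - \frac{3 \cdot 2}{2} = \left(- \frac{1}{2}\right) 6 = -3$)
$Y{\left(h,o \right)} = 4$ ($Y{\left(h,o \right)} = 0 + 4 = 4$)
$c{\left(B,J \right)} = J - \frac{6}{J}$ ($c{\left(B,J \right)} = - \frac{6}{J} + J 1 = - \frac{6}{J} + J = J - \frac{6}{J}$)
$n = - \frac{5}{2}$ ($n = -4 - \frac{6}{-4} = -4 - - \frac{3}{2} = -4 + \frac{3}{2} = - \frac{5}{2} \approx -2.5$)
$121 + n Y{\left(-1,k{\left(6,1 \right)} \right)} = 121 - 10 = 111$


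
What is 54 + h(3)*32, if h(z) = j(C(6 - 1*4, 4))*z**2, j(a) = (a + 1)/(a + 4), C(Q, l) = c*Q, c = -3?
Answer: 774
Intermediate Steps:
C(Q, l) = -3*Q
j(a) = (1 + a)/(4 + a)
h(z) = 5*z**2/2 (h(z) = ((1 - 3*(6 - 1*4))/(4 - 3*(6 - 1*4)))*z**2 = ((1 - 3*(6 - 4))/(4 - 3*(6 - 4)))*z**2 = ((1 - 3*2)/(4 - 3*2))*z**2 = ((1 - 6)/(4 - 6))*z**2 = (-5/(-2))*z**2 = (-1/2*(-5))*z**2 = 5*z**2/2)
54 + h(3)*32 = 54 + ((5/2)*3**2)*32 = 54 + ((5/2)*9)*32 = 54 + (45/2)*32 = 54 + 720 = 774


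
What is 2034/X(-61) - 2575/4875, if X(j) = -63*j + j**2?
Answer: -191231/737490 ≈ -0.25930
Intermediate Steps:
X(j) = j**2 - 63*j
2034/X(-61) - 2575/4875 = 2034/((-61*(-63 - 61))) - 2575/4875 = 2034/((-61*(-124))) - 2575*1/4875 = 2034/7564 - 103/195 = 2034*(1/7564) - 103/195 = 1017/3782 - 103/195 = -191231/737490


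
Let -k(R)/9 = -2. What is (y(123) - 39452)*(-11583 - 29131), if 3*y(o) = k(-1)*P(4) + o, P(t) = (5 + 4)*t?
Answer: 1595785230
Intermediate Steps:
k(R) = 18 (k(R) = -9*(-2) = 18)
P(t) = 9*t
y(o) = 216 + o/3 (y(o) = (18*(9*4) + o)/3 = (18*36 + o)/3 = (648 + o)/3 = 216 + o/3)
(y(123) - 39452)*(-11583 - 29131) = ((216 + (1/3)*123) - 39452)*(-11583 - 29131) = ((216 + 41) - 39452)*(-40714) = (257 - 39452)*(-40714) = -39195*(-40714) = 1595785230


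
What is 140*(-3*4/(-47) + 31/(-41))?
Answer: -135100/1927 ≈ -70.109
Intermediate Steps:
140*(-3*4/(-47) + 31/(-41)) = 140*(-12*(-1/47) + 31*(-1/41)) = 140*(12/47 - 31/41) = 140*(-965/1927) = -135100/1927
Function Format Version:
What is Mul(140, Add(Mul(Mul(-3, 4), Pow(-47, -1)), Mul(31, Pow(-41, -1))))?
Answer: Rational(-135100, 1927) ≈ -70.109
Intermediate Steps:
Mul(140, Add(Mul(Mul(-3, 4), Pow(-47, -1)), Mul(31, Pow(-41, -1)))) = Mul(140, Add(Mul(-12, Rational(-1, 47)), Mul(31, Rational(-1, 41)))) = Mul(140, Add(Rational(12, 47), Rational(-31, 41))) = Mul(140, Rational(-965, 1927)) = Rational(-135100, 1927)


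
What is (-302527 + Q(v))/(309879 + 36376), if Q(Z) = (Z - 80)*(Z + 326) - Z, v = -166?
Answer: -341721/346255 ≈ -0.98691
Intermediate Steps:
Q(Z) = -Z + (-80 + Z)*(326 + Z) (Q(Z) = (-80 + Z)*(326 + Z) - Z = -Z + (-80 + Z)*(326 + Z))
(-302527 + Q(v))/(309879 + 36376) = (-302527 + (-26080 + (-166)² + 245*(-166)))/(309879 + 36376) = (-302527 + (-26080 + 27556 - 40670))/346255 = (-302527 - 39194)*(1/346255) = -341721*1/346255 = -341721/346255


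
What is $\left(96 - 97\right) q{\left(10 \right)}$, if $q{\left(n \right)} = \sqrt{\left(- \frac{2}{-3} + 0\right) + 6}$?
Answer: $- \frac{2 \sqrt{15}}{3} \approx -2.582$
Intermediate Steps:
$q{\left(n \right)} = \frac{2 \sqrt{15}}{3}$ ($q{\left(n \right)} = \sqrt{\left(\left(-2\right) \left(- \frac{1}{3}\right) + 0\right) + 6} = \sqrt{\left(\frac{2}{3} + 0\right) + 6} = \sqrt{\frac{2}{3} + 6} = \sqrt{\frac{20}{3}} = \frac{2 \sqrt{15}}{3}$)
$\left(96 - 97\right) q{\left(10 \right)} = \left(96 - 97\right) \frac{2 \sqrt{15}}{3} = - \frac{2 \sqrt{15}}{3}$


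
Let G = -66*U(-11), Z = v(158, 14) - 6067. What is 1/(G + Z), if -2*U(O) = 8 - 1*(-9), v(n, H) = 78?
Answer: -1/5428 ≈ -0.00018423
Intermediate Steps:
U(O) = -17/2 (U(O) = -(8 - 1*(-9))/2 = -(8 + 9)/2 = -½*17 = -17/2)
Z = -5989 (Z = 78 - 6067 = -5989)
G = 561 (G = -66*(-17/2) = 561)
1/(G + Z) = 1/(561 - 5989) = 1/(-5428) = -1/5428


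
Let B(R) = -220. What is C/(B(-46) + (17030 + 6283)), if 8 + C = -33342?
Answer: -33350/23093 ≈ -1.4442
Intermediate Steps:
C = -33350 (C = -8 - 33342 = -33350)
C/(B(-46) + (17030 + 6283)) = -33350/(-220 + (17030 + 6283)) = -33350/(-220 + 23313) = -33350/23093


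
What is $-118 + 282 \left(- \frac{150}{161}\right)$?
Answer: $- \frac{61298}{161} \approx -380.73$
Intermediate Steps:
$-118 + 282 \left(- \frac{150}{161}\right) = -118 - \frac{42300}{161} = - \frac{61298}{161}$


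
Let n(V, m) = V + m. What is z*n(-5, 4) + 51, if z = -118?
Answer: 169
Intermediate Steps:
z*n(-5, 4) + 51 = -118*(-5 + 4) + 51 = -118*(-1) + 51 = 118 + 51 = 169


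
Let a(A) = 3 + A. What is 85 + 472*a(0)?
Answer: 1501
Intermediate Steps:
85 + 472*a(0) = 85 + 472*(3 + 0) = 85 + 472*3 = 85 + 1416 = 1501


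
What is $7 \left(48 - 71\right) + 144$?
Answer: $-17$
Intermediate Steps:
$7 \left(48 - 71\right) + 144 = 7 \left(-23\right) + 144 = -161 + 144 = -17$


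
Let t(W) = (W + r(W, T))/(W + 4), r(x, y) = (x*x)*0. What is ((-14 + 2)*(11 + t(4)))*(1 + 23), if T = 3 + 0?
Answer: -3312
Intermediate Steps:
T = 3
r(x, y) = 0 (r(x, y) = x**2*0 = 0)
t(W) = W/(4 + W) (t(W) = (W + 0)/(W + 4) = W/(4 + W))
((-14 + 2)*(11 + t(4)))*(1 + 23) = ((-14 + 2)*(11 + 4/(4 + 4)))*(1 + 23) = -12*(11 + 4/8)*24 = -12*(11 + 4*(1/8))*24 = -12*(11 + 1/2)*24 = -12*23/2*24 = -138*24 = -3312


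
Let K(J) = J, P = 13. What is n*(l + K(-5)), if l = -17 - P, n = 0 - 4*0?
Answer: 0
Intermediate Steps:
n = 0 (n = 0 + 0 = 0)
l = -30 (l = -17 - 1*13 = -17 - 13 = -30)
n*(l + K(-5)) = 0*(-30 - 5) = 0*(-35) = 0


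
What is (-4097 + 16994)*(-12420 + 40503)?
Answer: 362186451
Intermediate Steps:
(-4097 + 16994)*(-12420 + 40503) = 12897*28083 = 362186451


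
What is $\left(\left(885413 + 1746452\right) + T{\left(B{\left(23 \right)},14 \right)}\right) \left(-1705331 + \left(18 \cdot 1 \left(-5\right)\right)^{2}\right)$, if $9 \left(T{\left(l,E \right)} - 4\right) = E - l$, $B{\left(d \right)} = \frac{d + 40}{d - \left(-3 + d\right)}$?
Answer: $- \frac{40201995012034}{9} \approx -4.4669 \cdot 10^{12}$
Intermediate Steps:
$B{\left(d \right)} = \frac{40}{3} + \frac{d}{3}$ ($B{\left(d \right)} = \frac{40 + d}{3} = \left(40 + d\right) \frac{1}{3} = \frac{40}{3} + \frac{d}{3}$)
$T{\left(l,E \right)} = 4 - \frac{l}{9} + \frac{E}{9}$ ($T{\left(l,E \right)} = 4 + \frac{E - l}{9} = 4 + \left(- \frac{l}{9} + \frac{E}{9}\right) = 4 - \frac{l}{9} + \frac{E}{9}$)
$\left(\left(885413 + 1746452\right) + T{\left(B{\left(23 \right)},14 \right)}\right) \left(-1705331 + \left(18 \cdot 1 \left(-5\right)\right)^{2}\right) = \left(\left(885413 + 1746452\right) + \left(4 - \frac{\frac{40}{3} + \frac{1}{3} \cdot 23}{9} + \frac{1}{9} \cdot 14\right)\right) \left(-1705331 + \left(18 \cdot 1 \left(-5\right)\right)^{2}\right) = \left(2631865 + \left(4 - \frac{\frac{40}{3} + \frac{23}{3}}{9} + \frac{14}{9}\right)\right) \left(-1705331 + \left(18 \left(-5\right)\right)^{2}\right) = \left(2631865 + \left(4 - \frac{7}{3} + \frac{14}{9}\right)\right) \left(-1705331 + \left(-90\right)^{2}\right) = \left(2631865 + \left(4 - \frac{7}{3} + \frac{14}{9}\right)\right) \left(-1705331 + 8100\right) = \left(2631865 + \frac{29}{9}\right) \left(-1697231\right) = \frac{23686814}{9} \left(-1697231\right) = - \frac{40201995012034}{9}$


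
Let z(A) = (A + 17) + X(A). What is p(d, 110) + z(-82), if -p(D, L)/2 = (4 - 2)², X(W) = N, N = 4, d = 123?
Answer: -69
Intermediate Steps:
X(W) = 4
p(D, L) = -8 (p(D, L) = -2*(4 - 2)² = -2*2² = -2*4 = -8)
z(A) = 21 + A (z(A) = (A + 17) + 4 = (17 + A) + 4 = 21 + A)
p(d, 110) + z(-82) = -8 + (21 - 82) = -8 - 61 = -69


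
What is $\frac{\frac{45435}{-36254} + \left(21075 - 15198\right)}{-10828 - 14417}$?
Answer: $- \frac{6455131}{27734310} \approx -0.23275$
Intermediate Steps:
$\frac{\frac{45435}{-36254} + \left(21075 - 15198\right)}{-10828 - 14417} = \frac{45435 \left(- \frac{1}{36254}\right) + 5877}{-25245} = \left(- \frac{45435}{36254} + 5877\right) \left(- \frac{1}{25245}\right) = \frac{213019323}{36254} \left(- \frac{1}{25245}\right) = - \frac{6455131}{27734310}$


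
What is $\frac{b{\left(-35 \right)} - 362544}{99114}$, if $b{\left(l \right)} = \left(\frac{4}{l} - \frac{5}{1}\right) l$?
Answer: $- \frac{362365}{99114} \approx -3.656$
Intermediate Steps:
$b{\left(l \right)} = l \left(-5 + \frac{4}{l}\right)$ ($b{\left(l \right)} = \left(\frac{4}{l} - 5\right) l = \left(-5 + \frac{4}{l}\right) l = l \left(-5 + \frac{4}{l}\right)$)
$\frac{b{\left(-35 \right)} - 362544}{99114} = \frac{\left(4 - -175\right) - 362544}{99114} = \left(\left(4 + 175\right) - 362544\right) \frac{1}{99114} = \left(179 - 362544\right) \frac{1}{99114} = \left(-362365\right) \frac{1}{99114} = - \frac{362365}{99114}$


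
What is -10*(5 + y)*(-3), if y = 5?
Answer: 300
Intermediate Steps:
-10*(5 + y)*(-3) = -10*(5 + 5)*(-3) = -10*10*(-3) = -5*20*(-3) = -100*(-3) = 300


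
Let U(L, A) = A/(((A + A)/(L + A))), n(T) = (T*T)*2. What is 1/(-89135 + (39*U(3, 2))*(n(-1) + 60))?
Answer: -1/83090 ≈ -1.2035e-5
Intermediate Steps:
n(T) = 2*T² (n(T) = T²*2 = 2*T²)
U(L, A) = A/2 + L/2 (U(L, A) = A/(((2*A)/(A + L))) = A/((2*A/(A + L))) = A*((A + L)/(2*A)) = A/2 + L/2)
1/(-89135 + (39*U(3, 2))*(n(-1) + 60)) = 1/(-89135 + (39*((½)*2 + (½)*3))*(2*(-1)² + 60)) = 1/(-89135 + (39*(1 + 3/2))*(2*1 + 60)) = 1/(-89135 + (39*(5/2))*(2 + 60)) = 1/(-89135 + (195/2)*62) = 1/(-89135 + 6045) = 1/(-83090) = -1/83090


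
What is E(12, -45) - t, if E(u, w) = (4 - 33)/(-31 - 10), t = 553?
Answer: -22644/41 ≈ -552.29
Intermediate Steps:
E(u, w) = 29/41 (E(u, w) = -29/(-41) = -29*(-1/41) = 29/41)
E(12, -45) - t = 29/41 - 1*553 = 29/41 - 553 = -22644/41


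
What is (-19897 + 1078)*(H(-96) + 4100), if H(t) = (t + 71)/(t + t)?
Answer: -4938262425/64 ≈ -7.7160e+7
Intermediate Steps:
H(t) = (71 + t)/(2*t) (H(t) = (71 + t)/((2*t)) = (71 + t)*(1/(2*t)) = (71 + t)/(2*t))
(-19897 + 1078)*(H(-96) + 4100) = (-19897 + 1078)*((½)*(71 - 96)/(-96) + 4100) = -18819*((½)*(-1/96)*(-25) + 4100) = -18819*(25/192 + 4100) = -18819*787225/192 = -4938262425/64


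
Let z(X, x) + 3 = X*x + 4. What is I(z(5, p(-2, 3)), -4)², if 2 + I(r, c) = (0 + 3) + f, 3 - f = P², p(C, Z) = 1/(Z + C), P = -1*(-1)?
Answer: 9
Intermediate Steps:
P = 1
p(C, Z) = 1/(C + Z)
f = 2 (f = 3 - 1*1² = 3 - 1*1 = 3 - 1 = 2)
z(X, x) = 1 + X*x (z(X, x) = -3 + (X*x + 4) = -3 + (4 + X*x) = 1 + X*x)
I(r, c) = 3 (I(r, c) = -2 + ((0 + 3) + 2) = -2 + (3 + 2) = -2 + 5 = 3)
I(z(5, p(-2, 3)), -4)² = 3² = 9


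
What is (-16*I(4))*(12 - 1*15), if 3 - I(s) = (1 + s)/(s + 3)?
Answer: 768/7 ≈ 109.71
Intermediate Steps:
I(s) = 3 - (1 + s)/(3 + s) (I(s) = 3 - (1 + s)/(s + 3) = 3 - (1 + s)/(3 + s))
(-16*I(4))*(12 - 1*15) = (-32*(4 + 4)/(3 + 4))*(12 - 1*15) = (-32*8/7)*(12 - 15) = -32*8/7*(-3) = -16*16/7*(-3) = -256/7*(-3) = 768/7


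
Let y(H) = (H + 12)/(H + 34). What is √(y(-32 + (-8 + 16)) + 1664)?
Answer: √41570/5 ≈ 40.777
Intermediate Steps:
y(H) = (12 + H)/(34 + H)
√(y(-32 + (-8 + 16)) + 1664) = √((12 + (-32 + (-8 + 16)))/(34 + (-32 + (-8 + 16))) + 1664) = √((12 + (-32 + 8))/(34 + (-32 + 8)) + 1664) = √((12 - 24)/(34 - 24) + 1664) = √(-12/10 + 1664) = √((⅒)*(-12) + 1664) = √(-6/5 + 1664) = √(8314/5) = √41570/5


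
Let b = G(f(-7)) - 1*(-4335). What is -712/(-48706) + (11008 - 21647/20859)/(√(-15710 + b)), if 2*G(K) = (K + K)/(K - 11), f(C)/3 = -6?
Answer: 356/24353 - 229594225*I*√9565853/6880487163 ≈ 0.014618 - 103.21*I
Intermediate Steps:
f(C) = -18 (f(C) = 3*(-6) = -18)
G(K) = K/(-11 + K) (G(K) = ((K + K)/(K - 11))/2 = ((2*K)/(-11 + K))/2 = (2*K/(-11 + K))/2 = K/(-11 + K))
b = 125733/29 (b = -18/(-11 - 18) - 1*(-4335) = -18/(-29) + 4335 = -18*(-1/29) + 4335 = 18/29 + 4335 = 125733/29 ≈ 4335.6)
-712/(-48706) + (11008 - 21647/20859)/(√(-15710 + b)) = -712/(-48706) + (11008 - 21647/20859)/(√(-15710 + 125733/29)) = -712*(-1/48706) + (11008 - 21647*1/20859)/(√(-329857/29)) = 356/24353 + (11008 - 21647/20859)/((I*√9565853/29)) = 356/24353 + 229594225*(-I*√9565853/329857)/20859 = 356/24353 - 229594225*I*√9565853/6880487163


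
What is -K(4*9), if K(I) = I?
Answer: -36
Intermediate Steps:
-K(4*9) = -4*9 = -1*36 = -36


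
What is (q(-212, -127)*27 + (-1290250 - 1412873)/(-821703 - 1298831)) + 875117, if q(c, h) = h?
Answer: 1848446744515/2120534 ≈ 8.7169e+5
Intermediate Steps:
(q(-212, -127)*27 + (-1290250 - 1412873)/(-821703 - 1298831)) + 875117 = (-127*27 + (-1290250 - 1412873)/(-821703 - 1298831)) + 875117 = (-3429 - 2703123/(-2120534)) + 875117 = (-3429 - 2703123*(-1/2120534)) + 875117 = (-3429 + 2703123/2120534) + 875117 = -7268607963/2120534 + 875117 = 1848446744515/2120534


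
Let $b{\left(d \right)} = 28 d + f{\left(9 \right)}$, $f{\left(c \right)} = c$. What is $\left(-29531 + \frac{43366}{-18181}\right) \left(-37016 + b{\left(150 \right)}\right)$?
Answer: $\frac{17615603070939}{18181} \approx 9.689 \cdot 10^{8}$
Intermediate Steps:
$b{\left(d \right)} = 9 + 28 d$ ($b{\left(d \right)} = 28 d + 9 = 9 + 28 d$)
$\left(-29531 + \frac{43366}{-18181}\right) \left(-37016 + b{\left(150 \right)}\right) = \left(-29531 + \frac{43366}{-18181}\right) \left(-37016 + \left(9 + 28 \cdot 150\right)\right) = \left(-29531 + 43366 \left(- \frac{1}{18181}\right)\right) \left(-37016 + \left(9 + 4200\right)\right) = \left(-29531 - \frac{43366}{18181}\right) \left(-37016 + 4209\right) = \left(- \frac{536946477}{18181}\right) \left(-32807\right) = \frac{17615603070939}{18181}$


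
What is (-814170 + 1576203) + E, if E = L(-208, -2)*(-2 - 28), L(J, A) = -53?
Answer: 763623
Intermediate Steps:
E = 1590 (E = -53*(-2 - 28) = -53*(-30) = 1590)
(-814170 + 1576203) + E = (-814170 + 1576203) + 1590 = 762033 + 1590 = 763623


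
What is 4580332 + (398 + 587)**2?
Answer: 5550557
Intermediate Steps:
4580332 + (398 + 587)**2 = 4580332 + 985**2 = 4580332 + 970225 = 5550557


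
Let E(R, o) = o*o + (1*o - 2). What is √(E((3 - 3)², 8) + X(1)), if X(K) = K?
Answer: √71 ≈ 8.4261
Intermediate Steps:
E(R, o) = -2 + o + o² (E(R, o) = o² + (o - 2) = o² + (-2 + o) = -2 + o + o²)
√(E((3 - 3)², 8) + X(1)) = √((-2 + 8 + 8²) + 1) = √((-2 + 8 + 64) + 1) = √(70 + 1) = √71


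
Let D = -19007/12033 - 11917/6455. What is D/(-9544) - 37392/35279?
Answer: -13854861576967643/13076359885394820 ≈ -1.0595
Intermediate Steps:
D = -266087446/77673015 (D = -19007*1/12033 - 11917*1/6455 = -19007/12033 - 11917/6455 = -266087446/77673015 ≈ -3.4257)
D/(-9544) - 37392/35279 = -266087446/77673015/(-9544) - 37392/35279 = -266087446/77673015*(-1/9544) - 37392*1/35279 = 133043723/370655627580 - 37392/35279 = -13854861576967643/13076359885394820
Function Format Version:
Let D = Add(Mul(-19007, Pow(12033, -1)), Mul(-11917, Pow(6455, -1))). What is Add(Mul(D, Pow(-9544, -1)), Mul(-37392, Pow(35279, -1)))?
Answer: Rational(-13854861576967643, 13076359885394820) ≈ -1.0595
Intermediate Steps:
D = Rational(-266087446, 77673015) (D = Add(Mul(-19007, Rational(1, 12033)), Mul(-11917, Rational(1, 6455))) = Add(Rational(-19007, 12033), Rational(-11917, 6455)) = Rational(-266087446, 77673015) ≈ -3.4257)
Add(Mul(D, Pow(-9544, -1)), Mul(-37392, Pow(35279, -1))) = Add(Mul(Rational(-266087446, 77673015), Pow(-9544, -1)), Mul(-37392, Pow(35279, -1))) = Add(Mul(Rational(-266087446, 77673015), Rational(-1, 9544)), Mul(-37392, Rational(1, 35279))) = Add(Rational(133043723, 370655627580), Rational(-37392, 35279)) = Rational(-13854861576967643, 13076359885394820)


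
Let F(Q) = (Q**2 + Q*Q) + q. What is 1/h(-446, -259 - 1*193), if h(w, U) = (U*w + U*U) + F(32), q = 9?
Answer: 1/407953 ≈ 2.4513e-6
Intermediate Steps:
F(Q) = 9 + 2*Q**2 (F(Q) = (Q**2 + Q*Q) + 9 = (Q**2 + Q**2) + 9 = 2*Q**2 + 9 = 9 + 2*Q**2)
h(w, U) = 2057 + U**2 + U*w (h(w, U) = (U*w + U*U) + (9 + 2*32**2) = (U*w + U**2) + (9 + 2*1024) = (U**2 + U*w) + (9 + 2048) = (U**2 + U*w) + 2057 = 2057 + U**2 + U*w)
1/h(-446, -259 - 1*193) = 1/(2057 + (-259 - 1*193)**2 + (-259 - 1*193)*(-446)) = 1/(2057 + (-259 - 193)**2 + (-259 - 193)*(-446)) = 1/(2057 + (-452)**2 - 452*(-446)) = 1/(2057 + 204304 + 201592) = 1/407953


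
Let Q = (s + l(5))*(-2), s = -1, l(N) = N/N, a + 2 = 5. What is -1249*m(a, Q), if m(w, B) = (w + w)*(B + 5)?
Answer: -37470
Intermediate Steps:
a = 3 (a = -2 + 5 = 3)
l(N) = 1
Q = 0 (Q = (-1 + 1)*(-2) = 0*(-2) = 0)
m(w, B) = 2*w*(5 + B) (m(w, B) = (2*w)*(5 + B) = 2*w*(5 + B))
-1249*m(a, Q) = -2498*3*(5 + 0) = -2498*3*5 = -1249*30 = -37470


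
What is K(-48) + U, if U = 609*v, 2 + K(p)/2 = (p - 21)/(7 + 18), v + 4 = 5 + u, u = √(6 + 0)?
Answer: 14987/25 + 609*√6 ≈ 2091.2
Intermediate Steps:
u = √6 ≈ 2.4495
v = 1 + √6 (v = -4 + (5 + √6) = 1 + √6 ≈ 3.4495)
K(p) = -142/25 + 2*p/25 (K(p) = -4 + 2*((p - 21)/(7 + 18)) = -4 + 2*((-21 + p)/25) = -4 + 2*((-21 + p)*(1/25)) = -4 + 2*(-21/25 + p/25) = -4 + (-42/25 + 2*p/25) = -142/25 + 2*p/25)
U = 609 + 609*√6 (U = 609*(1 + √6) = 609 + 609*√6 ≈ 2100.7)
K(-48) + U = (-142/25 + (2/25)*(-48)) + (609 + 609*√6) = (-142/25 - 96/25) + (609 + 609*√6) = -238/25 + (609 + 609*√6) = 14987/25 + 609*√6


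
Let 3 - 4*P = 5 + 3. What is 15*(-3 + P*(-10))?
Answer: 285/2 ≈ 142.50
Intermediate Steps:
P = -5/4 (P = ¾ - (5 + 3)/4 = ¾ - ¼*8 = ¾ - 2 = -5/4 ≈ -1.2500)
15*(-3 + P*(-10)) = 15*(-3 - 5/4*(-10)) = 15*(-3 + 25/2) = 15*(19/2) = 285/2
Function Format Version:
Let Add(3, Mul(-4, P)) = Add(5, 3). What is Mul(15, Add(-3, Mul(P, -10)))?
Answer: Rational(285, 2) ≈ 142.50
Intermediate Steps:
P = Rational(-5, 4) (P = Add(Rational(3, 4), Mul(Rational(-1, 4), Add(5, 3))) = Add(Rational(3, 4), Mul(Rational(-1, 4), 8)) = Add(Rational(3, 4), -2) = Rational(-5, 4) ≈ -1.2500)
Mul(15, Add(-3, Mul(P, -10))) = Mul(15, Add(-3, Mul(Rational(-5, 4), -10))) = Mul(15, Add(-3, Rational(25, 2))) = Mul(15, Rational(19, 2)) = Rational(285, 2)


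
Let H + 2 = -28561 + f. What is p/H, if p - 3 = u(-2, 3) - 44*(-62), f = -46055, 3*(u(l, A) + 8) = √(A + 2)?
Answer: -2723/74618 - √5/223854 ≈ -0.036503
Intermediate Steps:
u(l, A) = -8 + √(2 + A)/3 (u(l, A) = -8 + √(A + 2)/3 = -8 + √(2 + A)/3)
p = 2723 + √5/3 (p = 3 + ((-8 + √(2 + 3)/3) - 44*(-62)) = 3 + ((-8 + √5/3) + 2728) = 3 + (2720 + √5/3) = 2723 + √5/3 ≈ 2723.7)
H = -74618 (H = -2 + (-28561 - 46055) = -2 - 74616 = -74618)
p/H = (2723 + √5/3)/(-74618) = (2723 + √5/3)*(-1/74618) = -2723/74618 - √5/223854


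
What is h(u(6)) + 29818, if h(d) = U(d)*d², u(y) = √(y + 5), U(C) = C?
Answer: 29818 + 11*√11 ≈ 29854.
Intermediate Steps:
u(y) = √(5 + y)
h(d) = d³ (h(d) = d*d² = d³)
h(u(6)) + 29818 = (√(5 + 6))³ + 29818 = (√11)³ + 29818 = 11*√11 + 29818 = 29818 + 11*√11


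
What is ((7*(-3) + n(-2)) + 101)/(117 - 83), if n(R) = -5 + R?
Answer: 73/34 ≈ 2.1471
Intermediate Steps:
((7*(-3) + n(-2)) + 101)/(117 - 83) = ((7*(-3) + (-5 - 2)) + 101)/(117 - 83) = ((-21 - 7) + 101)/34 = (-28 + 101)*(1/34) = 73*(1/34) = 73/34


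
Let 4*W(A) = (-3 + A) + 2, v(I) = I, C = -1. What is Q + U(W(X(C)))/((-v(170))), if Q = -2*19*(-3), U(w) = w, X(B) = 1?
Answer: 114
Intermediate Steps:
W(A) = -¼ + A/4 (W(A) = ((-3 + A) + 2)/4 = (-1 + A)/4 = -¼ + A/4)
Q = 114 (Q = -38*(-3) = 114)
Q + U(W(X(C)))/((-v(170))) = 114 + (-¼ + (¼)*1)/((-1*170)) = 114 + (-¼ + ¼)/(-170) = 114 + 0*(-1/170) = 114 + 0 = 114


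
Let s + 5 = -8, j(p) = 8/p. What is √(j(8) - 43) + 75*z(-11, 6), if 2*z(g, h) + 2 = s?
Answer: -1125/2 + I*√42 ≈ -562.5 + 6.4807*I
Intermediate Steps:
s = -13 (s = -5 - 8 = -13)
z(g, h) = -15/2 (z(g, h) = -1 + (½)*(-13) = -1 - 13/2 = -15/2)
√(j(8) - 43) + 75*z(-11, 6) = √(8/8 - 43) + 75*(-15/2) = √(8*(⅛) - 43) - 1125/2 = √(1 - 43) - 1125/2 = √(-42) - 1125/2 = I*√42 - 1125/2 = -1125/2 + I*√42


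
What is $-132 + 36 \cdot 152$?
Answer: $5340$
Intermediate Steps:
$-132 + 36 \cdot 152 = -132 + 5472 = 5340$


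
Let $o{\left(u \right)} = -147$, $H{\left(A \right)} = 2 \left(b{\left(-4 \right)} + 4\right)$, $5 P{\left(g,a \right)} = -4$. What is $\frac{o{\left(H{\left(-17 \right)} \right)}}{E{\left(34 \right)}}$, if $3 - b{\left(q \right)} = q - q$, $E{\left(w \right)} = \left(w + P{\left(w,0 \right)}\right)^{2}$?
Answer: $- \frac{3675}{27556} \approx -0.13336$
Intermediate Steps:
$P{\left(g,a \right)} = - \frac{4}{5}$ ($P{\left(g,a \right)} = \frac{1}{5} \left(-4\right) = - \frac{4}{5}$)
$E{\left(w \right)} = \left(- \frac{4}{5} + w\right)^{2}$ ($E{\left(w \right)} = \left(w - \frac{4}{5}\right)^{2} = \left(- \frac{4}{5} + w\right)^{2}$)
$b{\left(q \right)} = 3$ ($b{\left(q \right)} = 3 - \left(q - q\right) = 3 - 0 = 3 + 0 = 3$)
$H{\left(A \right)} = 14$ ($H{\left(A \right)} = 2 \left(3 + 4\right) = 2 \cdot 7 = 14$)
$\frac{o{\left(H{\left(-17 \right)} \right)}}{E{\left(34 \right)}} = - \frac{147}{\frac{1}{25} \left(-4 + 5 \cdot 34\right)^{2}} = - \frac{147}{\frac{1}{25} \left(-4 + 170\right)^{2}} = - \frac{147}{\frac{1}{25} \cdot 166^{2}} = - \frac{147}{\frac{1}{25} \cdot 27556} = - \frac{147}{\frac{27556}{25}} = \left(-147\right) \frac{25}{27556} = - \frac{3675}{27556}$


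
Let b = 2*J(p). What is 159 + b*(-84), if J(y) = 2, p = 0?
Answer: -177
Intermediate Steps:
b = 4 (b = 2*2 = 4)
159 + b*(-84) = 159 + 4*(-84) = 159 - 336 = -177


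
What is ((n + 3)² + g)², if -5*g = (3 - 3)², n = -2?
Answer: 1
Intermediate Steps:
g = 0 (g = -(3 - 3)²/5 = -⅕*0² = -⅕*0 = 0)
((n + 3)² + g)² = ((-2 + 3)² + 0)² = (1² + 0)² = (1 + 0)² = 1² = 1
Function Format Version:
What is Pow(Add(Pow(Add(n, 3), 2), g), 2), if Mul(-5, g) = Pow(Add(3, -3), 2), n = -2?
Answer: 1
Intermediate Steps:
g = 0 (g = Mul(Rational(-1, 5), Pow(Add(3, -3), 2)) = Mul(Rational(-1, 5), Pow(0, 2)) = Mul(Rational(-1, 5), 0) = 0)
Pow(Add(Pow(Add(n, 3), 2), g), 2) = Pow(Add(Pow(Add(-2, 3), 2), 0), 2) = Pow(Add(Pow(1, 2), 0), 2) = Pow(Add(1, 0), 2) = Pow(1, 2) = 1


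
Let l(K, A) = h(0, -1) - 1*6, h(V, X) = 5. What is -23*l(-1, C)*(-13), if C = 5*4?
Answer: -299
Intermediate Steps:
C = 20
l(K, A) = -1 (l(K, A) = 5 - 1*6 = 5 - 6 = -1)
-23*l(-1, C)*(-13) = -23*(-1)*(-13) = 23*(-13) = -299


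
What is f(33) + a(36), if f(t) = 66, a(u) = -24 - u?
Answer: 6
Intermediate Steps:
f(33) + a(36) = 66 + (-24 - 1*36) = 66 + (-24 - 36) = 66 - 60 = 6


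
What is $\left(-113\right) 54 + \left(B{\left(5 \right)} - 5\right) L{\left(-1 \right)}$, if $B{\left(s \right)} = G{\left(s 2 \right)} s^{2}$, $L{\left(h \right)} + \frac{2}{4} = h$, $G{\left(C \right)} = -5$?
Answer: $-5907$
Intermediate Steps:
$L{\left(h \right)} = - \frac{1}{2} + h$
$B{\left(s \right)} = - 5 s^{2}$
$\left(-113\right) 54 + \left(B{\left(5 \right)} - 5\right) L{\left(-1 \right)} = \left(-113\right) 54 + \left(- 5 \cdot 5^{2} - 5\right) \left(- \frac{1}{2} - 1\right) = -6102 + \left(\left(-5\right) 25 - 5\right) \left(- \frac{3}{2}\right) = -6102 + \left(-125 - 5\right) \left(- \frac{3}{2}\right) = -6102 - -195 = -6102 + 195 = -5907$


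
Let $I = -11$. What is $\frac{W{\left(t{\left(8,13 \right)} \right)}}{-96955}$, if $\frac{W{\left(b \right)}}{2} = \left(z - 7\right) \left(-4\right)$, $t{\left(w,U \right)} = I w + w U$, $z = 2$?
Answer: $- \frac{8}{19391} \approx -0.00041256$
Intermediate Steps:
$t{\left(w,U \right)} = - 11 w + U w$ ($t{\left(w,U \right)} = - 11 w + w U = - 11 w + U w$)
$W{\left(b \right)} = 40$ ($W{\left(b \right)} = 2 \left(2 - 7\right) \left(-4\right) = 2 \left(\left(-5\right) \left(-4\right)\right) = 2 \cdot 20 = 40$)
$\frac{W{\left(t{\left(8,13 \right)} \right)}}{-96955} = \frac{40}{-96955} = 40 \left(- \frac{1}{96955}\right) = - \frac{8}{19391}$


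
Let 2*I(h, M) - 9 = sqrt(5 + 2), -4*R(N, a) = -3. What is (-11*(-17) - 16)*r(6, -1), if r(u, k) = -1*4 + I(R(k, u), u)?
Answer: 171/2 + 171*sqrt(7)/2 ≈ 311.71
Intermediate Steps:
R(N, a) = 3/4 (R(N, a) = -1/4*(-3) = 3/4)
I(h, M) = 9/2 + sqrt(7)/2 (I(h, M) = 9/2 + sqrt(5 + 2)/2 = 9/2 + sqrt(7)/2)
r(u, k) = 1/2 + sqrt(7)/2 (r(u, k) = -1*4 + (9/2 + sqrt(7)/2) = -4 + (9/2 + sqrt(7)/2) = 1/2 + sqrt(7)/2)
(-11*(-17) - 16)*r(6, -1) = (-11*(-17) - 16)*(1/2 + sqrt(7)/2) = (187 - 16)*(1/2 + sqrt(7)/2) = 171*(1/2 + sqrt(7)/2) = 171/2 + 171*sqrt(7)/2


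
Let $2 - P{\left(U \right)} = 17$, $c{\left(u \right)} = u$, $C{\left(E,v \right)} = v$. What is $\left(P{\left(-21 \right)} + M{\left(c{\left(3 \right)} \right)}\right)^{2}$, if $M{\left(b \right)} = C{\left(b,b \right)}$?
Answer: $144$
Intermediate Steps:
$M{\left(b \right)} = b$
$P{\left(U \right)} = -15$ ($P{\left(U \right)} = 2 - 17 = -15$)
$\left(P{\left(-21 \right)} + M{\left(c{\left(3 \right)} \right)}\right)^{2} = \left(-15 + 3\right)^{2} = \left(-12\right)^{2} = 144$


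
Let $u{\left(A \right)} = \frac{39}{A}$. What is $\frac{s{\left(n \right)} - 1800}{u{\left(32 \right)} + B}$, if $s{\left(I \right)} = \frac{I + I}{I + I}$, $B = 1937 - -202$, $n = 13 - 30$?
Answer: $- \frac{57568}{68487} \approx -0.84057$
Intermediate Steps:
$n = -17$ ($n = 13 - 30 = -17$)
$B = 2139$ ($B = 1937 + 202 = 2139$)
$s{\left(I \right)} = 1$ ($s{\left(I \right)} = \frac{2 I}{2 I} = 2 I \frac{1}{2 I} = 1$)
$\frac{s{\left(n \right)} - 1800}{u{\left(32 \right)} + B} = \frac{1 - 1800}{\frac{39}{32} + 2139} = - \frac{1799}{39 \cdot \frac{1}{32} + 2139} = - \frac{1799}{\frac{39}{32} + 2139} = - \frac{1799}{\frac{68487}{32}} = \left(-1799\right) \frac{32}{68487} = - \frac{57568}{68487}$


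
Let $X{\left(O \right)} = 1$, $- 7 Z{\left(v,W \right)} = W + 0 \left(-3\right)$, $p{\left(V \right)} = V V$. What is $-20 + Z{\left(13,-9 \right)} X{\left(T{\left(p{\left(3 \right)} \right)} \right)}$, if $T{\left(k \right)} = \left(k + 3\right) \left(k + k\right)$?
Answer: $- \frac{131}{7} \approx -18.714$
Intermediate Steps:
$p{\left(V \right)} = V^{2}$
$T{\left(k \right)} = 2 k \left(3 + k\right)$ ($T{\left(k \right)} = \left(3 + k\right) 2 k = 2 k \left(3 + k\right)$)
$Z{\left(v,W \right)} = - \frac{W}{7}$ ($Z{\left(v,W \right)} = - \frac{W + 0 \left(-3\right)}{7} = - \frac{W + 0}{7} = - \frac{W}{7}$)
$-20 + Z{\left(13,-9 \right)} X{\left(T{\left(p{\left(3 \right)} \right)} \right)} = -20 + \left(- \frac{1}{7}\right) \left(-9\right) 1 = -20 + \frac{9}{7} \cdot 1 = -20 + \frac{9}{7} = - \frac{131}{7}$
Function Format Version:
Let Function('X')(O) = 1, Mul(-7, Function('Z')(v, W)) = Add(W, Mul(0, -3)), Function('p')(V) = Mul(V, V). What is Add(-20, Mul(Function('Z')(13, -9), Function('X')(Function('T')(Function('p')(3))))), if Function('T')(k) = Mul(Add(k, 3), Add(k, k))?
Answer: Rational(-131, 7) ≈ -18.714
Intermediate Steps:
Function('p')(V) = Pow(V, 2)
Function('T')(k) = Mul(2, k, Add(3, k)) (Function('T')(k) = Mul(Add(3, k), Mul(2, k)) = Mul(2, k, Add(3, k)))
Function('Z')(v, W) = Mul(Rational(-1, 7), W) (Function('Z')(v, W) = Mul(Rational(-1, 7), Add(W, Mul(0, -3))) = Mul(Rational(-1, 7), Add(W, 0)) = Mul(Rational(-1, 7), W))
Add(-20, Mul(Function('Z')(13, -9), Function('X')(Function('T')(Function('p')(3))))) = Add(-20, Mul(Mul(Rational(-1, 7), -9), 1)) = Add(-20, Mul(Rational(9, 7), 1)) = Add(-20, Rational(9, 7)) = Rational(-131, 7)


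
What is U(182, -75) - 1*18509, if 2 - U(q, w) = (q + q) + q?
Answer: -19053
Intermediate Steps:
U(q, w) = 2 - 3*q (U(q, w) = 2 - ((q + q) + q) = 2 - (2*q + q) = 2 - 3*q)
U(182, -75) - 1*18509 = (2 - 3*182) - 1*18509 = (2 - 546) - 18509 = -544 - 18509 = -19053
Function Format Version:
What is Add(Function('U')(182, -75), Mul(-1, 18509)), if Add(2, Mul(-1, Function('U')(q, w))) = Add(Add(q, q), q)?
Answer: -19053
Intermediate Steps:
Function('U')(q, w) = Add(2, Mul(-3, q)) (Function('U')(q, w) = Add(2, Mul(-1, Add(Add(q, q), q))) = Add(2, Mul(-1, Add(Mul(2, q), q))) = Add(2, Mul(-1, Mul(3, q))) = Add(2, Mul(-3, q)))
Add(Function('U')(182, -75), Mul(-1, 18509)) = Add(Add(2, Mul(-3, 182)), Mul(-1, 18509)) = Add(Add(2, -546), -18509) = Add(-544, -18509) = -19053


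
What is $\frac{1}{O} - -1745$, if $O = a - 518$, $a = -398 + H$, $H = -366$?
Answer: $\frac{2237089}{1282} \approx 1745.0$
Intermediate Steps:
$a = -764$ ($a = -398 - 366 = -764$)
$O = -1282$ ($O = -764 - 518 = -1282$)
$\frac{1}{O} - -1745 = \frac{1}{-1282} - -1745 = - \frac{1}{1282} + 1745 = \frac{2237089}{1282}$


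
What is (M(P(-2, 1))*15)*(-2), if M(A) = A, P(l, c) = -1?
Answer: 30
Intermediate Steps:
(M(P(-2, 1))*15)*(-2) = -1*15*(-2) = -15*(-2) = 30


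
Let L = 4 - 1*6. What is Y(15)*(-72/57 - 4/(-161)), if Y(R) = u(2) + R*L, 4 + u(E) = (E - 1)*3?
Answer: 117428/3059 ≈ 38.388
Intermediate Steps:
u(E) = -7 + 3*E (u(E) = -4 + (E - 1)*3 = -4 + (-1 + E)*3 = -4 + (-3 + 3*E) = -7 + 3*E)
L = -2 (L = 4 - 6 = -2)
Y(R) = -1 - 2*R (Y(R) = (-7 + 3*2) + R*(-2) = (-7 + 6) - 2*R = -1 - 2*R)
Y(15)*(-72/57 - 4/(-161)) = (-1 - 2*15)*(-72/57 - 4/(-161)) = (-1 - 30)*(-72*1/57 - 4*(-1/161)) = -31*(-24/19 + 4/161) = -31*(-3788/3059) = 117428/3059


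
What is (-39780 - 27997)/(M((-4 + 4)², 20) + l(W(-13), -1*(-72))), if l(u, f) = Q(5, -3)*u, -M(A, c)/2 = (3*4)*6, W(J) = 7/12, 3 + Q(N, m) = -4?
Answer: 813324/1777 ≈ 457.69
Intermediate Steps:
Q(N, m) = -7 (Q(N, m) = -3 - 4 = -7)
W(J) = 7/12 (W(J) = 7*(1/12) = 7/12)
M(A, c) = -144 (M(A, c) = -2*3*4*6 = -24*6 = -2*72 = -144)
l(u, f) = -7*u
(-39780 - 27997)/(M((-4 + 4)², 20) + l(W(-13), -1*(-72))) = (-39780 - 27997)/(-144 - 7*7/12) = -67777/(-144 - 49/12) = -67777/(-1777/12) = -67777*(-12/1777) = 813324/1777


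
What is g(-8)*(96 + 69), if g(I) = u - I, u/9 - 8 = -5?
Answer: 5775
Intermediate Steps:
u = 27 (u = 72 + 9*(-5) = 72 - 45 = 27)
g(I) = 27 - I
g(-8)*(96 + 69) = (27 - 1*(-8))*(96 + 69) = (27 + 8)*165 = 35*165 = 5775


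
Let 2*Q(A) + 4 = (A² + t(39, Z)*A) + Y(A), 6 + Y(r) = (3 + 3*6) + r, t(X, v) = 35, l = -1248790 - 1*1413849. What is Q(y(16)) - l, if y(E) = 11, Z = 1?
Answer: 2662903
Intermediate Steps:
l = -2662639 (l = -1248790 - 1413849 = -2662639)
Y(r) = 15 + r (Y(r) = -6 + ((3 + 3*6) + r) = -6 + ((3 + 18) + r) = -6 + (21 + r) = 15 + r)
Q(A) = 11/2 + A²/2 + 18*A (Q(A) = -2 + ((A² + 35*A) + (15 + A))/2 = -2 + (15 + A² + 36*A)/2 = -2 + (15/2 + A²/2 + 18*A) = 11/2 + A²/2 + 18*A)
Q(y(16)) - l = (11/2 + (½)*11² + 18*11) - 1*(-2662639) = (11/2 + (½)*121 + 198) + 2662639 = (11/2 + 121/2 + 198) + 2662639 = 264 + 2662639 = 2662903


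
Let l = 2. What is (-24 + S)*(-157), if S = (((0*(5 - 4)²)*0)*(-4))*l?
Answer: 3768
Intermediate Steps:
S = 0 (S = (((0*(5 - 4)²)*0)*(-4))*2 = (((0*1²)*0)*(-4))*2 = (((0*1)*0)*(-4))*2 = ((0*0)*(-4))*2 = (0*(-4))*2 = 0*2 = 0)
(-24 + S)*(-157) = (-24 + 0)*(-157) = -24*(-157) = 3768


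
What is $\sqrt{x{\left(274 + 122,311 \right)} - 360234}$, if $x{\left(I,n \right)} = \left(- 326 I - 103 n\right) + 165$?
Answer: $i \sqrt{521198} \approx 721.94 i$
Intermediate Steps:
$x{\left(I,n \right)} = 165 - 326 I - 103 n$
$\sqrt{x{\left(274 + 122,311 \right)} - 360234} = \sqrt{\left(165 - 326 \left(274 + 122\right) - 32033\right) - 360234} = \sqrt{\left(165 - 129096 - 32033\right) - 360234} = \sqrt{-160964 - 360234} = \sqrt{-521198} = i \sqrt{521198}$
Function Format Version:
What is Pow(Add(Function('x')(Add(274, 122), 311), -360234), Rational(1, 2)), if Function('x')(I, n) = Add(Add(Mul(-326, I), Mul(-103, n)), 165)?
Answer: Mul(I, Pow(521198, Rational(1, 2))) ≈ Mul(721.94, I)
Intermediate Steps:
Function('x')(I, n) = Add(165, Mul(-326, I), Mul(-103, n))
Pow(Add(Function('x')(Add(274, 122), 311), -360234), Rational(1, 2)) = Pow(Add(Add(165, Mul(-326, Add(274, 122)), Mul(-103, 311)), -360234), Rational(1, 2)) = Pow(Add(Add(165, Mul(-326, 396), -32033), -360234), Rational(1, 2)) = Pow(Add(Add(165, -129096, -32033), -360234), Rational(1, 2)) = Pow(Add(-160964, -360234), Rational(1, 2)) = Pow(-521198, Rational(1, 2)) = Mul(I, Pow(521198, Rational(1, 2)))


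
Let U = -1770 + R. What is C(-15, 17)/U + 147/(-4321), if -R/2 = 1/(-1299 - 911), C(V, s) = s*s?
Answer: -1667399548/8451223529 ≈ -0.19730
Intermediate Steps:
C(V, s) = s²
R = 1/1105 (R = -2/(-1299 - 911) = -2/(-2210) = -2*(-1/2210) = 1/1105 ≈ 0.00090498)
U = -1955849/1105 (U = -1770 + 1/1105 = -1955849/1105 ≈ -1770.0)
C(-15, 17)/U + 147/(-4321) = 17²/(-1955849/1105) + 147/(-4321) = 289*(-1105/1955849) + 147*(-1/4321) = -319345/1955849 - 147/4321 = -1667399548/8451223529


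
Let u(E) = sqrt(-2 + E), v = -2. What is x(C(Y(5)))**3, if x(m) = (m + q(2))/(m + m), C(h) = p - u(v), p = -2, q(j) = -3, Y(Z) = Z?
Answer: 77/256 - 207*I/256 ≈ 0.30078 - 0.80859*I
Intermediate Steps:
C(h) = -2 - 2*I (C(h) = -2 - sqrt(-2 - 2) = -2 - sqrt(-4) = -2 - 2*I)
x(m) = (-3 + m)/(2*m) (x(m) = (m - 3)/(m + m) = (-3 + m)/((2*m)) = (-3 + m)*(1/(2*m)) = (-3 + m)/(2*m))
x(C(Y(5)))**3 = ((-3 + (-2 - 2*I))/(2*(-2 - 2*I)))**3 = (((-2 + 2*I)/8)*(-5 - 2*I)/2)**3 = ((-5 - 2*I)*(-2 + 2*I)/16)**3 = (-5 - 2*I)**3*(-2 + 2*I)**3/4096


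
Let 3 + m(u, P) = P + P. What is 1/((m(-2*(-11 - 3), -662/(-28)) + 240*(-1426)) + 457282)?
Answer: 7/805604 ≈ 8.6891e-6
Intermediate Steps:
m(u, P) = -3 + 2*P (m(u, P) = -3 + (P + P) = -3 + 2*P)
1/((m(-2*(-11 - 3), -662/(-28)) + 240*(-1426)) + 457282) = 1/(((-3 + 2*(-662/(-28))) + 240*(-1426)) + 457282) = 1/(((-3 + 2*(-662*(-1/28))) - 342240) + 457282) = 1/(((-3 + 2*(331/14)) - 342240) + 457282) = 1/(((-3 + 331/7) - 342240) + 457282) = 1/((310/7 - 342240) + 457282) = 1/(-2395370/7 + 457282) = 1/(805604/7) = 7/805604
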